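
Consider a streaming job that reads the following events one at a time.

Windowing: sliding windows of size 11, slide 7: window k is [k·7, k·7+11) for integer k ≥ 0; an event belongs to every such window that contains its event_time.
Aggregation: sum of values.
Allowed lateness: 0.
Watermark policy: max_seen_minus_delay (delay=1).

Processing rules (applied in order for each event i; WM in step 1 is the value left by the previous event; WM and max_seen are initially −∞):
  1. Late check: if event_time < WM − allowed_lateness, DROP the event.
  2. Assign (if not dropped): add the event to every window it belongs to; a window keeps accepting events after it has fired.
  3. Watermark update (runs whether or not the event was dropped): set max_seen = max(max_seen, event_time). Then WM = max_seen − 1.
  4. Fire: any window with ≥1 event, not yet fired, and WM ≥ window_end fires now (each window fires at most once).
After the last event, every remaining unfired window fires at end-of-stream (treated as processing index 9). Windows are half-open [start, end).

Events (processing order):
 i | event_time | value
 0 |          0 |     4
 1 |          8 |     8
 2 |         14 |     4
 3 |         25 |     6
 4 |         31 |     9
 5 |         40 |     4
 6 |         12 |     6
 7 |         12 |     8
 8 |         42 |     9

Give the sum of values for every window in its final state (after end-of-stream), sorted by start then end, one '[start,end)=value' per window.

i=0 t=0 v=4: → [0,11); WM=-1
i=1 t=8 v=8: → [7,18),[0,11); WM=7
i=2 t=14 v=4: → [14,25),[7,18); WM=13; [0,11) fires=12
i=3 t=25 v=6: → [21,32); WM=24; [7,18) fires=12
i=4 t=31 v=9: → [28,39),[21,32); WM=30; [14,25) fires=4
i=5 t=40 v=4: → [35,46); WM=39; [21,32) fires=15 [28,39) fires=9
i=6 t=12 v=6: DROP (t<39-0); WM=39
i=7 t=12 v=8: DROP (t<39-0); WM=39
i=8 t=42 v=9: → [42,53),[35,46); WM=41

[0,11)=12 [7,18)=12 [14,25)=4 [21,32)=15 [28,39)=9 [35,46)=13 [42,53)=9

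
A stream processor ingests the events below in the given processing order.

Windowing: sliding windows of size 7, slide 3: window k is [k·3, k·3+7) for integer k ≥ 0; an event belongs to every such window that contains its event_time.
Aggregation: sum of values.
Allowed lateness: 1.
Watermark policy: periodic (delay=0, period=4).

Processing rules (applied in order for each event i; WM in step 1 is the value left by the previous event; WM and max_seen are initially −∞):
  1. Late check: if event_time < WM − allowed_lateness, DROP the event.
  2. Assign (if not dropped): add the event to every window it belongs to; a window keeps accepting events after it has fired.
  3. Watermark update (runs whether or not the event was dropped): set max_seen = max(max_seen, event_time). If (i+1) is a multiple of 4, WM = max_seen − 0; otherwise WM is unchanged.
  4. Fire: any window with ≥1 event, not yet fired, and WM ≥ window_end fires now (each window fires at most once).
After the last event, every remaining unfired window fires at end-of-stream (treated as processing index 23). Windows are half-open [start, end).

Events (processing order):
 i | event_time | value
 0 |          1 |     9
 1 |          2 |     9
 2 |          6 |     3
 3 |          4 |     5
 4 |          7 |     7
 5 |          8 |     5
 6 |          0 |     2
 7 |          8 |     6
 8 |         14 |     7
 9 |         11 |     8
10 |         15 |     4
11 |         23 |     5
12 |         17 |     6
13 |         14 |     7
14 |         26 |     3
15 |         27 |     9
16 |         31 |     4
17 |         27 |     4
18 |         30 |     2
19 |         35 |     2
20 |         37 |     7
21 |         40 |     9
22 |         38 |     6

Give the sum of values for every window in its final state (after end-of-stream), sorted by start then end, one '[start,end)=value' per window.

[0,7)=26 [3,10)=26 [6,13)=29 [9,16)=19 [12,19)=11 [15,22)=4 [18,25)=5 [21,28)=21 [24,31)=18 [27,34)=19 [30,37)=8 [33,40)=15 [36,43)=22 [39,46)=9

i=0 t=1 v=9: → [0,7); WM=−∞
i=1 t=2 v=9: → [0,7); WM=−∞
i=2 t=6 v=3: → [6,13),[3,10),[0,7); WM=−∞
i=3 t=4 v=5: → [3,10),[0,7); WM=6
i=4 t=7 v=7: → [6,13),[3,10); WM=6
i=5 t=8 v=5: → [6,13),[3,10); WM=6
i=6 t=0 v=2: DROP (t<6-1); WM=6
i=7 t=8 v=6: → [6,13),[3,10); WM=8; [0,7) fires=26
i=8 t=14 v=7: → [12,19),[9,16); WM=8
i=9 t=11 v=8: → [9,16),[6,13); WM=8
i=10 t=15 v=4: → [15,22),[12,19),[9,16); WM=8
i=11 t=23 v=5: → [21,28),[18,25); WM=23; [3,10) fires=26 [6,13) fires=29 [9,16) fires=19 [12,19) fires=11 [15,22) fires=4
i=12 t=17 v=6: DROP (t<23-1); WM=23
i=13 t=14 v=7: DROP (t<23-1); WM=23
i=14 t=26 v=3: → [24,31),[21,28); WM=23
i=15 t=27 v=9: → [27,34),[24,31),[21,28); WM=27; [18,25) fires=5
i=16 t=31 v=4: → [30,37),[27,34); WM=27
i=17 t=27 v=4: → [27,34),[24,31),[21,28); WM=27
i=18 t=30 v=2: → [30,37),[27,34),[24,31); WM=27
i=19 t=35 v=2: → [33,40),[30,37); WM=35; [21,28) fires=21 [24,31) fires=18 [27,34) fires=19
i=20 t=37 v=7: → [36,43),[33,40); WM=35
i=21 t=40 v=9: → [39,46),[36,43); WM=35
i=22 t=38 v=6: → [36,43),[33,40); WM=35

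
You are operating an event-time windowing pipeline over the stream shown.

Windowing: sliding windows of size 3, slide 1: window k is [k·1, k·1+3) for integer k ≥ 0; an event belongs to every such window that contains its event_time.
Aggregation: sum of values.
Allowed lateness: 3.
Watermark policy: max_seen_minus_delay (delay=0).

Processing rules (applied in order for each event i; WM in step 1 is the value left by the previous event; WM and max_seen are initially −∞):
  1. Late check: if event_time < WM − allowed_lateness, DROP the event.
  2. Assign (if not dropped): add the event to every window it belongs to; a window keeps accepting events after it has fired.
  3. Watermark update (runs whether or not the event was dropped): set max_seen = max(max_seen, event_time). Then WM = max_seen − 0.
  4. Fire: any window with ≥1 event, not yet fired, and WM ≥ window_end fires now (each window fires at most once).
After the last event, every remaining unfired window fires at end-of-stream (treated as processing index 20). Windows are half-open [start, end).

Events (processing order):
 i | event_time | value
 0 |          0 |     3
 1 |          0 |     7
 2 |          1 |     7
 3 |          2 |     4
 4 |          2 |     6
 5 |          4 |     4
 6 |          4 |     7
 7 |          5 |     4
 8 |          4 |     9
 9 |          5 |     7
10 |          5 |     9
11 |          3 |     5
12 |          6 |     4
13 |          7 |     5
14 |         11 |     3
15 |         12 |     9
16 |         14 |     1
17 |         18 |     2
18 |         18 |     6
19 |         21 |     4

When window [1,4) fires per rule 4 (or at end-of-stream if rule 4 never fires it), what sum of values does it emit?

i=0 t=0 v=3: → [0,3); WM=0
i=1 t=0 v=7: → [0,3); WM=0
i=2 t=1 v=7: → [1,4),[0,3); WM=1
i=3 t=2 v=4: → [2,5),[1,4),[0,3); WM=2
i=4 t=2 v=6: → [2,5),[1,4),[0,3); WM=2
i=5 t=4 v=4: → [4,7),[3,6),[2,5); WM=4; [0,3) fires=27 [1,4) fires=17
i=6 t=4 v=7: → [4,7),[3,6),[2,5); WM=4
i=7 t=5 v=4: → [5,8),[4,7),[3,6); WM=5; [2,5) fires=21
i=8 t=4 v=9: → [4,7),[3,6),[2,5); WM=5
i=9 t=5 v=7: → [5,8),[4,7),[3,6); WM=5
i=10 t=5 v=9: → [5,8),[4,7),[3,6); WM=5
i=11 t=3 v=5: → [3,6),[2,5),[1,4); WM=5
i=12 t=6 v=4: → [6,9),[5,8),[4,7); WM=6; [3,6) fires=45
i=13 t=7 v=5: → [7,10),[6,9),[5,8); WM=7; [4,7) fires=44
i=14 t=11 v=3: → [11,14),[10,13),[9,12); WM=11; [5,8) fires=29 [6,9) fires=9 [7,10) fires=5
i=15 t=12 v=9: → [12,15),[11,14),[10,13); WM=12; [9,12) fires=3
i=16 t=14 v=1: → [14,17),[13,16),[12,15); WM=14; [10,13) fires=12 [11,14) fires=12
i=17 t=18 v=2: → [18,21),[17,20),[16,19); WM=18; [12,15) fires=10 [13,16) fires=1 [14,17) fires=1
i=18 t=18 v=6: → [18,21),[17,20),[16,19); WM=18
i=19 t=21 v=4: → [21,24),[20,23),[19,22); WM=21; [16,19) fires=8 [17,20) fires=8 [18,21) fires=8

17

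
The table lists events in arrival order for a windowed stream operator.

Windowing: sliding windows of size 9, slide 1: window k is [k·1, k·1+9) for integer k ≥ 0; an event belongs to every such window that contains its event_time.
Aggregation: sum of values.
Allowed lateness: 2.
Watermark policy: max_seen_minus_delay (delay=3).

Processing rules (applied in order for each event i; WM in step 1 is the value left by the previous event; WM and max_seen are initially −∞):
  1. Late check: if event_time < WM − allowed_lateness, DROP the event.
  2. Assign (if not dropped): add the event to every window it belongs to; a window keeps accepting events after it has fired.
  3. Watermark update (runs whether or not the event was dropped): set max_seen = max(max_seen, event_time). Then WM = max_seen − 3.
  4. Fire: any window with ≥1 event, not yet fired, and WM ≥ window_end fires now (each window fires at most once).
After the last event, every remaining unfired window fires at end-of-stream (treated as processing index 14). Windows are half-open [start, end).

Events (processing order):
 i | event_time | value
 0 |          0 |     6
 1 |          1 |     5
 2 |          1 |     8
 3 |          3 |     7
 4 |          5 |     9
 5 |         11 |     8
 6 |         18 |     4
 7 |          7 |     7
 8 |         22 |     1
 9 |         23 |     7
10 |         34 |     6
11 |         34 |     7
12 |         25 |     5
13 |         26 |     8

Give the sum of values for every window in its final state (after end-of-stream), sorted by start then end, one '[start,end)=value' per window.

i=0 t=0 v=6: → [0,9); WM=-3
i=1 t=1 v=5: → [1,10),[0,9); WM=-2
i=2 t=1 v=8: → [1,10),[0,9); WM=-2
i=3 t=3 v=7: → [3,12),[2,11),[1,10),[0,9); WM=0
i=4 t=5 v=9: → [5,14),[4,13),[3,12),[2,11),[1,10),[0,9); WM=2
i=5 t=11 v=8: → [11,20),[10,19),[9,18),[8,17),[7,16),[6,15),[5,14),[4,13),[3,12); WM=8
i=6 t=18 v=4: → [18,27),[17,26),[16,25),[15,24),[14,23),[13,22),[12,21),[11,20),[10,19); WM=15; [0,9) fires=35 [1,10) fires=29 [2,11) fires=16 [3,12) fires=24 [4,13) fires=17 [5,14) fires=17 [6,15) fires=8
i=7 t=7 v=7: DROP (t<15-2); WM=15
i=8 t=22 v=1: → [22,31),[21,30),[20,29),[19,28),[18,27),[17,26),[16,25),[15,24),[14,23); WM=19; [7,16) fires=8 [8,17) fires=8 [9,18) fires=8 [10,19) fires=12
i=9 t=23 v=7: → [23,32),[22,31),[21,30),[20,29),[19,28),[18,27),[17,26),[16,25),[15,24); WM=20; [11,20) fires=12
i=10 t=34 v=6: → [34,43),[33,42),[32,41),[31,40),[30,39),[29,38),[28,37),[27,36),[26,35); WM=31; [12,21) fires=4 [13,22) fires=4 [14,23) fires=5 [15,24) fires=12 [16,25) fires=12 [17,26) fires=12 [18,27) fires=12 [19,28) fires=8 [20,29) fires=8 [21,30) fires=8 [22,31) fires=8
i=11 t=34 v=7: → [34,43),[33,42),[32,41),[31,40),[30,39),[29,38),[28,37),[27,36),[26,35); WM=31
i=12 t=25 v=5: DROP (t<31-2); WM=31
i=13 t=26 v=8: DROP (t<31-2); WM=31

[0,9)=35 [1,10)=29 [2,11)=16 [3,12)=24 [4,13)=17 [5,14)=17 [6,15)=8 [7,16)=8 [8,17)=8 [9,18)=8 [10,19)=12 [11,20)=12 [12,21)=4 [13,22)=4 [14,23)=5 [15,24)=12 [16,25)=12 [17,26)=12 [18,27)=12 [19,28)=8 [20,29)=8 [21,30)=8 [22,31)=8 [23,32)=7 [26,35)=13 [27,36)=13 [28,37)=13 [29,38)=13 [30,39)=13 [31,40)=13 [32,41)=13 [33,42)=13 [34,43)=13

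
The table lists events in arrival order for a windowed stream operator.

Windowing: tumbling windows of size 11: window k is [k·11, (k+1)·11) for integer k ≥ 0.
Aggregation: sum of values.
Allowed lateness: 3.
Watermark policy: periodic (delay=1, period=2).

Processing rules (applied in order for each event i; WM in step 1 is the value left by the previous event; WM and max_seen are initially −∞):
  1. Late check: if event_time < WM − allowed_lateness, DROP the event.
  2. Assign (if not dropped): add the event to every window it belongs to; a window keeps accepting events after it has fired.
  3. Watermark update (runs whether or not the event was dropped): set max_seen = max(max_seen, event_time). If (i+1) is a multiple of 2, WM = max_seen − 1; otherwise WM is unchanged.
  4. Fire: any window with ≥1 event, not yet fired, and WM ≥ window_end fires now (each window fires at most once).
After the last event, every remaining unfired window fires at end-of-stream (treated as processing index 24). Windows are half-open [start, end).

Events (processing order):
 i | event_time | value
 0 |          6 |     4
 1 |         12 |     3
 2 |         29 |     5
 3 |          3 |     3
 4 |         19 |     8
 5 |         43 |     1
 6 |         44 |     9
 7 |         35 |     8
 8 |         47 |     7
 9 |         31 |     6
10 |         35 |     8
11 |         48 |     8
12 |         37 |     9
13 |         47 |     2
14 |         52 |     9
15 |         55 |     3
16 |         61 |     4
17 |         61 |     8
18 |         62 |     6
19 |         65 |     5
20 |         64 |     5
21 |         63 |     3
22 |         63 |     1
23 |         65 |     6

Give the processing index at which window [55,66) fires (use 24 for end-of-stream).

i=0 t=6 v=4: → [0,11); WM=−∞
i=1 t=12 v=3: → [11,22); WM=11; [0,11) fires=4
i=2 t=29 v=5: → [22,33); WM=11
i=3 t=3 v=3: DROP (t<11-3); WM=28; [11,22) fires=3
i=4 t=19 v=8: DROP (t<28-3); WM=28
i=5 t=43 v=1: → [33,44); WM=42; [22,33) fires=5
i=6 t=44 v=9: → [44,55); WM=42
i=7 t=35 v=8: DROP (t<42-3); WM=43
i=8 t=47 v=7: → [44,55); WM=43
i=9 t=31 v=6: DROP (t<43-3); WM=46; [33,44) fires=1
i=10 t=35 v=8: DROP (t<46-3); WM=46
i=11 t=48 v=8: → [44,55); WM=47
i=12 t=37 v=9: DROP (t<47-3); WM=47
i=13 t=47 v=2: → [44,55); WM=47
i=14 t=52 v=9: → [44,55); WM=47
i=15 t=55 v=3: → [55,66); WM=54
i=16 t=61 v=4: → [55,66); WM=54
i=17 t=61 v=8: → [55,66); WM=60; [44,55) fires=35
i=18 t=62 v=6: → [55,66); WM=60
i=19 t=65 v=5: → [55,66); WM=64
i=20 t=64 v=5: → [55,66); WM=64
i=21 t=63 v=3: → [55,66); WM=64
i=22 t=63 v=1: → [55,66); WM=64
i=23 t=65 v=6: → [55,66); WM=64

24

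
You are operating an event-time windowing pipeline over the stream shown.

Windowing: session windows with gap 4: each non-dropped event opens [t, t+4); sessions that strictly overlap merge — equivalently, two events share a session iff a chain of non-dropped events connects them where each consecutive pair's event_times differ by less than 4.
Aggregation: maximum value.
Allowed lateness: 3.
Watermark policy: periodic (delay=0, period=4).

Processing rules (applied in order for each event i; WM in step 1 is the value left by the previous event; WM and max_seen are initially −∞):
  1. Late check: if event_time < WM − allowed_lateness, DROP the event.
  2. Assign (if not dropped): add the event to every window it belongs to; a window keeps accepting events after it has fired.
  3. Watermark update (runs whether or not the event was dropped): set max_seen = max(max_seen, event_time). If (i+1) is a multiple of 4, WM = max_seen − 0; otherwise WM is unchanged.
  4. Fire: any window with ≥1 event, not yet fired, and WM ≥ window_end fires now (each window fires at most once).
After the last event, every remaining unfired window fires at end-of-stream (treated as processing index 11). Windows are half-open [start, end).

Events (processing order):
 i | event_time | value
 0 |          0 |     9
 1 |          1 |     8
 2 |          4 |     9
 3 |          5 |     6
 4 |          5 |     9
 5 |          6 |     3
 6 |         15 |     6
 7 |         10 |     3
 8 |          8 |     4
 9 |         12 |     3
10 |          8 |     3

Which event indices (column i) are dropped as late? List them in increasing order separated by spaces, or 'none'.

8 10

i=0 t=0 v=9: → [0,4); WM=−∞
i=1 t=1 v=8: → [0,5); WM=−∞
i=2 t=4 v=9: → [0,8); WM=−∞
i=3 t=5 v=6: → [0,9); WM=5
i=4 t=5 v=9: → [0,9); WM=5
i=5 t=6 v=3: → [0,10); WM=5
i=6 t=15 v=6: → [15,19); WM=5
i=7 t=10 v=3: → [10,14); WM=15
i=8 t=8 v=4: DROP (t<15-3); WM=15
i=9 t=12 v=3: → [10,19); WM=15
i=10 t=8 v=3: DROP (t<15-3); WM=15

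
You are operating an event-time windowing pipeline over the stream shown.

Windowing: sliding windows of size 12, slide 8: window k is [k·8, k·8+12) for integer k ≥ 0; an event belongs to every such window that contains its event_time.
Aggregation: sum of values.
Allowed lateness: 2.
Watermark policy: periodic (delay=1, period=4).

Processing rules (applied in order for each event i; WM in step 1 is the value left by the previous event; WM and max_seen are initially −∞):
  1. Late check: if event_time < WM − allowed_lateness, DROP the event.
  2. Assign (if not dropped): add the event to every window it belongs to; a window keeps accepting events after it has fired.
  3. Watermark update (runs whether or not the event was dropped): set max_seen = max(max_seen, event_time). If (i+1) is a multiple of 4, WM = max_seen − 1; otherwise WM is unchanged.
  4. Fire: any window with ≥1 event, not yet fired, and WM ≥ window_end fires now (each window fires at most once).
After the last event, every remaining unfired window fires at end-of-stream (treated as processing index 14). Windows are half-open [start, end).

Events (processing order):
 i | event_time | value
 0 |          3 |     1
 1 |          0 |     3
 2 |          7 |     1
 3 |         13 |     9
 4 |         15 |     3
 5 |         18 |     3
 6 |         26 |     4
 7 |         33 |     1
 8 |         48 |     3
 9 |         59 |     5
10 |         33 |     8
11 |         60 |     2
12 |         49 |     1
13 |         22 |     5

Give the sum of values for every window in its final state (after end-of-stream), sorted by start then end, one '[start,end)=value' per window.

[0,12)=5 [8,20)=15 [16,28)=7 [24,36)=13 [32,44)=9 [40,52)=3 [48,60)=8 [56,68)=7

i=0 t=3 v=1: → [0,12); WM=−∞
i=1 t=0 v=3: → [0,12); WM=−∞
i=2 t=7 v=1: → [0,12); WM=−∞
i=3 t=13 v=9: → [8,20); WM=12; [0,12) fires=5
i=4 t=15 v=3: → [8,20); WM=12
i=5 t=18 v=3: → [16,28),[8,20); WM=12
i=6 t=26 v=4: → [24,36),[16,28); WM=12
i=7 t=33 v=1: → [32,44),[24,36); WM=32; [8,20) fires=15 [16,28) fires=7
i=8 t=48 v=3: → [48,60),[40,52); WM=32
i=9 t=59 v=5: → [56,68),[48,60); WM=32
i=10 t=33 v=8: → [32,44),[24,36); WM=32
i=11 t=60 v=2: → [56,68); WM=59; [24,36) fires=13 [32,44) fires=9 [40,52) fires=3
i=12 t=49 v=1: DROP (t<59-2); WM=59
i=13 t=22 v=5: DROP (t<59-2); WM=59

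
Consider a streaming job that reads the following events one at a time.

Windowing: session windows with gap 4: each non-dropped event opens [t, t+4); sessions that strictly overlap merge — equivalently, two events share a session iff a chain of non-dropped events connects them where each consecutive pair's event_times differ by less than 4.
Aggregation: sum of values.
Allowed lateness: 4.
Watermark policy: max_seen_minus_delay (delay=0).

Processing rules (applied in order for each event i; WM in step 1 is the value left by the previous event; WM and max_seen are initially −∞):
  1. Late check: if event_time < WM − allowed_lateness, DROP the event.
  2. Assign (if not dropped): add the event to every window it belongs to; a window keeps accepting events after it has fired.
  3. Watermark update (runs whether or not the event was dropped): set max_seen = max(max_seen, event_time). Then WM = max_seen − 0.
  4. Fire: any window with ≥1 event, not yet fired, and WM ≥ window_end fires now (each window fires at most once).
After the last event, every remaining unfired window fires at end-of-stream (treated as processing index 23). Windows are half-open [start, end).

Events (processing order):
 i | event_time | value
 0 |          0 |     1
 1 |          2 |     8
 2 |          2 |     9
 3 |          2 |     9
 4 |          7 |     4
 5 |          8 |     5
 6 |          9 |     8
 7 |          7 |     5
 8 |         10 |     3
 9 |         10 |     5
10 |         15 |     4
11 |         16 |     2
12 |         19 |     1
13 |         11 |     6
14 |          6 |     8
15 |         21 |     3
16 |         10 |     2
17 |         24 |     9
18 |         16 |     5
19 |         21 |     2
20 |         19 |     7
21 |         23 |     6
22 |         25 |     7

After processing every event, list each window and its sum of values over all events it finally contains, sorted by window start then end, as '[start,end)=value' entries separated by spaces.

[0,6)=27 [7,14)=30 [15,29)=34

i=0 t=0 v=1: → [0,4); WM=0
i=1 t=2 v=8: → [0,6); WM=2
i=2 t=2 v=9: → [0,6); WM=2
i=3 t=2 v=9: → [0,6); WM=2
i=4 t=7 v=4: → [7,11); WM=7
i=5 t=8 v=5: → [7,12); WM=8
i=6 t=9 v=8: → [7,13); WM=9
i=7 t=7 v=5: → [7,13); WM=9
i=8 t=10 v=3: → [7,14); WM=10
i=9 t=10 v=5: → [7,14); WM=10
i=10 t=15 v=4: → [15,19); WM=15
i=11 t=16 v=2: → [15,20); WM=16
i=12 t=19 v=1: → [15,23); WM=19
i=13 t=11 v=6: DROP (t<19-4); WM=19
i=14 t=6 v=8: DROP (t<19-4); WM=19
i=15 t=21 v=3: → [15,25); WM=21
i=16 t=10 v=2: DROP (t<21-4); WM=21
i=17 t=24 v=9: → [15,28); WM=24
i=18 t=16 v=5: DROP (t<24-4); WM=24
i=19 t=21 v=2: → [15,28); WM=24
i=20 t=19 v=7: DROP (t<24-4); WM=24
i=21 t=23 v=6: → [15,28); WM=24
i=22 t=25 v=7: → [15,29); WM=25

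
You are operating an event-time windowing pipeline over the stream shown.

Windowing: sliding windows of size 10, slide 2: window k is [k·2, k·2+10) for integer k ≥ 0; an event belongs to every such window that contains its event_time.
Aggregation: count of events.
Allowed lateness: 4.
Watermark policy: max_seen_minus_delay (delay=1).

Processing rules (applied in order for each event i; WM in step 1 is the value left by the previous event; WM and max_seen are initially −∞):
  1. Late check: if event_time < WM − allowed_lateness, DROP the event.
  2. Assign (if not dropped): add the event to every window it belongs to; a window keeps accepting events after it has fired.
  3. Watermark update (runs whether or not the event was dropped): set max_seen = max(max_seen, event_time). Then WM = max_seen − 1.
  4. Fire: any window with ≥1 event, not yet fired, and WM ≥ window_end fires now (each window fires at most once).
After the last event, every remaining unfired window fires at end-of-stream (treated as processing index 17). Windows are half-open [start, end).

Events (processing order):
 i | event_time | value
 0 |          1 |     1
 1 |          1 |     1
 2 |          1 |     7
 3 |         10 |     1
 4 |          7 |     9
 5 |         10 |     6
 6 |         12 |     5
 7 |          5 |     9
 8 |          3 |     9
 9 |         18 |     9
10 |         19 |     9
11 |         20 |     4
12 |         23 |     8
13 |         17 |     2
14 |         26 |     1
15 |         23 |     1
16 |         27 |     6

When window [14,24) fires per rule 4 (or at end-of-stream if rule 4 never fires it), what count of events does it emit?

i=0 t=1 v=1: → [0,10); WM=0
i=1 t=1 v=1: → [0,10); WM=0
i=2 t=1 v=7: → [0,10); WM=0
i=3 t=10 v=1: → [10,20),[8,18),[6,16),[4,14),[2,12); WM=9
i=4 t=7 v=9: → [6,16),[4,14),[2,12),[0,10); WM=9
i=5 t=10 v=6: → [10,20),[8,18),[6,16),[4,14),[2,12); WM=9
i=6 t=12 v=5: → [12,22),[10,20),[8,18),[6,16),[4,14); WM=11; [0,10) fires=4
i=7 t=5 v=9: DROP (t<11-4); WM=11
i=8 t=3 v=9: DROP (t<11-4); WM=11
i=9 t=18 v=9: → [18,28),[16,26),[14,24),[12,22),[10,20); WM=17; [2,12) fires=3 [4,14) fires=4 [6,16) fires=4
i=10 t=19 v=9: → [18,28),[16,26),[14,24),[12,22),[10,20); WM=18; [8,18) fires=3
i=11 t=20 v=4: → [20,30),[18,28),[16,26),[14,24),[12,22); WM=19
i=12 t=23 v=8: → [22,32),[20,30),[18,28),[16,26),[14,24); WM=22; [10,20) fires=5 [12,22) fires=4
i=13 t=17 v=2: DROP (t<22-4); WM=22
i=14 t=26 v=1: → [26,36),[24,34),[22,32),[20,30),[18,28); WM=25; [14,24) fires=4
i=15 t=23 v=1: → [22,32),[20,30),[18,28),[16,26),[14,24); WM=25
i=16 t=27 v=6: → [26,36),[24,34),[22,32),[20,30),[18,28); WM=26; [16,26) fires=5

4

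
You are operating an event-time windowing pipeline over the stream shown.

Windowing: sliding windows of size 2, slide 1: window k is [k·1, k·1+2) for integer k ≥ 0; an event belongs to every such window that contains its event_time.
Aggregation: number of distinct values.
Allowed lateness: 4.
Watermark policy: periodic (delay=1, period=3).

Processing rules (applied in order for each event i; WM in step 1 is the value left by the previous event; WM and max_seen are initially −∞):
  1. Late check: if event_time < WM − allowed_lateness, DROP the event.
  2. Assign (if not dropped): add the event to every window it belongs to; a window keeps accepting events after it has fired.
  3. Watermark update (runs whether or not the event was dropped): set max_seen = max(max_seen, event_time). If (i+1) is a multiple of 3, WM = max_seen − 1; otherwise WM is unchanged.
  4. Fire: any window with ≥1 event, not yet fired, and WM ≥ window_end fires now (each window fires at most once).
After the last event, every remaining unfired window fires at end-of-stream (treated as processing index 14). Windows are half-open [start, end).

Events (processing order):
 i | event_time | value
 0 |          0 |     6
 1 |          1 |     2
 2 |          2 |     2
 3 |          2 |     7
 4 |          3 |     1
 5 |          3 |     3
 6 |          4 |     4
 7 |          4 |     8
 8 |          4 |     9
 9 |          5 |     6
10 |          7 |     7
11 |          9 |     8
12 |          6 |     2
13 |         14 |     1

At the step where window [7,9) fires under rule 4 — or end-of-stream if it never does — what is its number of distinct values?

i=0 t=0 v=6: → [0,2); WM=−∞
i=1 t=1 v=2: → [1,3),[0,2); WM=−∞
i=2 t=2 v=2: → [2,4),[1,3); WM=1
i=3 t=2 v=7: → [2,4),[1,3); WM=1
i=4 t=3 v=1: → [3,5),[2,4); WM=1
i=5 t=3 v=3: → [3,5),[2,4); WM=2; [0,2) fires=2
i=6 t=4 v=4: → [4,6),[3,5); WM=2
i=7 t=4 v=8: → [4,6),[3,5); WM=2
i=8 t=4 v=9: → [4,6),[3,5); WM=3; [1,3) fires=2
i=9 t=5 v=6: → [5,7),[4,6); WM=3
i=10 t=7 v=7: → [7,9),[6,8); WM=3
i=11 t=9 v=8: → [9,11),[8,10); WM=8; [2,4) fires=4 [3,5) fires=5 [4,6) fires=4 [5,7) fires=1 [6,8) fires=1
i=12 t=6 v=2: → [6,8),[5,7); WM=8
i=13 t=14 v=1: → [14,16),[13,15); WM=8

1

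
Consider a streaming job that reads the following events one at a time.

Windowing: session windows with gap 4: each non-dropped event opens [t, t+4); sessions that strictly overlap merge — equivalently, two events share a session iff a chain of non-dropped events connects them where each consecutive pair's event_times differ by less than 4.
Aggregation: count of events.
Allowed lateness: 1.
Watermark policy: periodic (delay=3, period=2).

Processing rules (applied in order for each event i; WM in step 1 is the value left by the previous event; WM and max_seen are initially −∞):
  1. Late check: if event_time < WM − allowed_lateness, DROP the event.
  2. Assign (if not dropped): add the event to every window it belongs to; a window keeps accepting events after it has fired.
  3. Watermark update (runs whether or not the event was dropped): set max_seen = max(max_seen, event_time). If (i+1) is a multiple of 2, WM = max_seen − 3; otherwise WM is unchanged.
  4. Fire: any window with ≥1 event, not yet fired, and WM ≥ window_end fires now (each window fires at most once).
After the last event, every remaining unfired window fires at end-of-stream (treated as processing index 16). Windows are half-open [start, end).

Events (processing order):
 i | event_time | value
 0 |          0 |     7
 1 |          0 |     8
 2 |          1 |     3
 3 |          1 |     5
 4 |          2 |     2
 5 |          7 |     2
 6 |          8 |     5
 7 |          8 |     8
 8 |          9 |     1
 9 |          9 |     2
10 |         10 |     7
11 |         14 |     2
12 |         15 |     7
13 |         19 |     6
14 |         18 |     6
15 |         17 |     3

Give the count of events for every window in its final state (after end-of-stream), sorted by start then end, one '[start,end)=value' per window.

[0,6)=5 [7,14)=6 [14,23)=5

i=0 t=0 v=7: → [0,4); WM=−∞
i=1 t=0 v=8: → [0,4); WM=-3
i=2 t=1 v=3: → [0,5); WM=-3
i=3 t=1 v=5: → [0,5); WM=-2
i=4 t=2 v=2: → [0,6); WM=-2
i=5 t=7 v=2: → [7,11); WM=4
i=6 t=8 v=5: → [7,12); WM=4
i=7 t=8 v=8: → [7,12); WM=5
i=8 t=9 v=1: → [7,13); WM=5
i=9 t=9 v=2: → [7,13); WM=6
i=10 t=10 v=7: → [7,14); WM=6
i=11 t=14 v=2: → [14,18); WM=11
i=12 t=15 v=7: → [14,19); WM=11
i=13 t=19 v=6: → [19,23); WM=16
i=14 t=18 v=6: → [14,23); WM=16
i=15 t=17 v=3: → [14,23); WM=16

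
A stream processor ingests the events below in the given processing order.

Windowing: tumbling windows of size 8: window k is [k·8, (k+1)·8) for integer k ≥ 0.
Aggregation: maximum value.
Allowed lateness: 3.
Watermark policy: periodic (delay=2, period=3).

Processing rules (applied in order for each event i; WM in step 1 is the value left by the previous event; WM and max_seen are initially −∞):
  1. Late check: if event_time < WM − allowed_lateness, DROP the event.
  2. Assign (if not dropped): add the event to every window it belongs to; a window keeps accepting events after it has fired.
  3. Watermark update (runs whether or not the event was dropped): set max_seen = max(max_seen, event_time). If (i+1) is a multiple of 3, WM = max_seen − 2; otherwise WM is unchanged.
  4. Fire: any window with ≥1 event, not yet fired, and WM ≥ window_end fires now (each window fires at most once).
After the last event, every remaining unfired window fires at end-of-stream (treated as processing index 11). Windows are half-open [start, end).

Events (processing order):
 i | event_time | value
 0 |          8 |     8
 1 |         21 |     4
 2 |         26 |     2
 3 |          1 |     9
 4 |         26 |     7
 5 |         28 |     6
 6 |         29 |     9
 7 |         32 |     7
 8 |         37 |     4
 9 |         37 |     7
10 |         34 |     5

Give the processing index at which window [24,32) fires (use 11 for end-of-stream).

8

i=0 t=8 v=8: → [8,16); WM=−∞
i=1 t=21 v=4: → [16,24); WM=−∞
i=2 t=26 v=2: → [24,32); WM=24; [8,16) fires=8 [16,24) fires=4
i=3 t=1 v=9: DROP (t<24-3); WM=24
i=4 t=26 v=7: → [24,32); WM=24
i=5 t=28 v=6: → [24,32); WM=26
i=6 t=29 v=9: → [24,32); WM=26
i=7 t=32 v=7: → [32,40); WM=26
i=8 t=37 v=4: → [32,40); WM=35; [24,32) fires=9
i=9 t=37 v=7: → [32,40); WM=35
i=10 t=34 v=5: → [32,40); WM=35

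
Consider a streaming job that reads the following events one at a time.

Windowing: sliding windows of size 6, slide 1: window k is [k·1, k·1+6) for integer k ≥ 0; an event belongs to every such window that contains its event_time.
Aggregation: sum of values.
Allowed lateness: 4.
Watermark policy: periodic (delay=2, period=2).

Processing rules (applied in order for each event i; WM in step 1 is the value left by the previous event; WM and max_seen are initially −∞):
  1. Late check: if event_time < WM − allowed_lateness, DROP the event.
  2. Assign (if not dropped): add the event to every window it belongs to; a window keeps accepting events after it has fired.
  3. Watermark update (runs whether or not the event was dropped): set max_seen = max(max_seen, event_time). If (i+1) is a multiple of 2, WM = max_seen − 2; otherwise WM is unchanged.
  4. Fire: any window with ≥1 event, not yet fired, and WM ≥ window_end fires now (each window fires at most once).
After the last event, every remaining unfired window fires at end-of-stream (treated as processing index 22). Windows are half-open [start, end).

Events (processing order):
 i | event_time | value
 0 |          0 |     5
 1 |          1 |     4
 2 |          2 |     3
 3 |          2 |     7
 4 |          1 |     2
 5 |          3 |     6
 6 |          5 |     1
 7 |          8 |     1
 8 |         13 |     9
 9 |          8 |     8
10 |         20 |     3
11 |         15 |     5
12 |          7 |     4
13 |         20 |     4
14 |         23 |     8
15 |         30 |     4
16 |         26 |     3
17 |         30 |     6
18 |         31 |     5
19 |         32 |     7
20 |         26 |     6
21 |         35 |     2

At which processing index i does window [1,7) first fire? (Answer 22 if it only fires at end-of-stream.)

i=0 t=0 v=5: → [0,6); WM=−∞
i=1 t=1 v=4: → [1,7),[0,6); WM=-1
i=2 t=2 v=3: → [2,8),[1,7),[0,6); WM=-1
i=3 t=2 v=7: → [2,8),[1,7),[0,6); WM=0
i=4 t=1 v=2: → [1,7),[0,6); WM=0
i=5 t=3 v=6: → [3,9),[2,8),[1,7),[0,6); WM=1
i=6 t=5 v=1: → [5,11),[4,10),[3,9),[2,8),[1,7),[0,6); WM=1
i=7 t=8 v=1: → [8,14),[7,13),[6,12),[5,11),[4,10),[3,9); WM=6; [0,6) fires=28
i=8 t=13 v=9: → [13,19),[12,18),[11,17),[10,16),[9,15),[8,14); WM=6
i=9 t=8 v=8: → [8,14),[7,13),[6,12),[5,11),[4,10),[3,9); WM=11; [1,7) fires=23 [2,8) fires=17 [3,9) fires=16 [4,10) fires=10 [5,11) fires=10
i=10 t=20 v=3: → [20,26),[19,25),[18,24),[17,23),[16,22),[15,21); WM=11
i=11 t=15 v=5: → [15,21),[14,20),[13,19),[12,18),[11,17),[10,16); WM=18; [6,12) fires=9 [7,13) fires=9 [8,14) fires=18 [9,15) fires=9 [10,16) fires=14 [11,17) fires=14 [12,18) fires=14
i=12 t=7 v=4: DROP (t<18-4); WM=18
i=13 t=20 v=4: → [20,26),[19,25),[18,24),[17,23),[16,22),[15,21); WM=18
i=14 t=23 v=8: → [23,29),[22,28),[21,27),[20,26),[19,25),[18,24); WM=18
i=15 t=30 v=4: → [30,36),[29,35),[28,34),[27,33),[26,32),[25,31); WM=28; [13,19) fires=14 [14,20) fires=5 [15,21) fires=12 [16,22) fires=7 [17,23) fires=7 [18,24) fires=15 [19,25) fires=15 [20,26) fires=15 [21,27) fires=8 [22,28) fires=8
i=16 t=26 v=3: → [26,32),[25,31),[24,30),[23,29),[22,28),[21,27); WM=28
i=17 t=30 v=6: → [30,36),[29,35),[28,34),[27,33),[26,32),[25,31); WM=28
i=18 t=31 v=5: → [31,37),[30,36),[29,35),[28,34),[27,33),[26,32); WM=28
i=19 t=32 v=7: → [32,38),[31,37),[30,36),[29,35),[28,34),[27,33); WM=30; [23,29) fires=11 [24,30) fires=3
i=20 t=26 v=6: → [26,32),[25,31),[24,30),[23,29),[22,28),[21,27); WM=30
i=21 t=35 v=2: → [35,41),[34,40),[33,39),[32,38),[31,37),[30,36); WM=33; [25,31) fires=19 [26,32) fires=24 [27,33) fires=22

9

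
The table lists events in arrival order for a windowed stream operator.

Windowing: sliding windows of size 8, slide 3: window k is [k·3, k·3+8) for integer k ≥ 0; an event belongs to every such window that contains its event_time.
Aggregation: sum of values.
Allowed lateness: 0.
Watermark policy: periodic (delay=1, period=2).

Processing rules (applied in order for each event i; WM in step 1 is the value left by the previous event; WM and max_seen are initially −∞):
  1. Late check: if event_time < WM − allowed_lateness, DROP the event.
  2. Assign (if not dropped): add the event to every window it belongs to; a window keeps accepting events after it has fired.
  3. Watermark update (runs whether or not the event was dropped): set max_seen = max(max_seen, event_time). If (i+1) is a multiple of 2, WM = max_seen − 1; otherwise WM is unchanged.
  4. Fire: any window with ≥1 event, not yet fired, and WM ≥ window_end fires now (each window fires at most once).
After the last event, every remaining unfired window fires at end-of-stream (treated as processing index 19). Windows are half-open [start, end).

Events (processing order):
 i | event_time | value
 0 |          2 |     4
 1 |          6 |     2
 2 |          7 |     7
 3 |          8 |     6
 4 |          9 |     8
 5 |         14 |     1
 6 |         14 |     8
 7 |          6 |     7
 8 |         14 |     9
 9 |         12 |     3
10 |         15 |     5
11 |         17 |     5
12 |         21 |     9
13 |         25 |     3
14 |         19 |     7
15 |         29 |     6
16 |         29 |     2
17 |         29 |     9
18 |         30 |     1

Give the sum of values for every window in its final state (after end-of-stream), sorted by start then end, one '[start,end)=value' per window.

i=0 t=2 v=4: → [0,8); WM=−∞
i=1 t=6 v=2: → [6,14),[3,11),[0,8); WM=5
i=2 t=7 v=7: → [6,14),[3,11),[0,8); WM=5
i=3 t=8 v=6: → [6,14),[3,11); WM=7
i=4 t=9 v=8: → [9,17),[6,14),[3,11); WM=7
i=5 t=14 v=1: → [12,20),[9,17); WM=13; [0,8) fires=13 [3,11) fires=23
i=6 t=14 v=8: → [12,20),[9,17); WM=13
i=7 t=6 v=7: DROP (t<13-0); WM=13
i=8 t=14 v=9: → [12,20),[9,17); WM=13
i=9 t=12 v=3: DROP (t<13-0); WM=13
i=10 t=15 v=5: → [15,23),[12,20),[9,17); WM=13
i=11 t=17 v=5: → [15,23),[12,20); WM=16; [6,14) fires=23
i=12 t=21 v=9: → [21,29),[18,26),[15,23); WM=16
i=13 t=25 v=3: → [24,32),[21,29),[18,26); WM=24; [9,17) fires=31 [12,20) fires=28 [15,23) fires=19
i=14 t=19 v=7: DROP (t<24-0); WM=24
i=15 t=29 v=6: → [27,35),[24,32); WM=28; [18,26) fires=12
i=16 t=29 v=2: → [27,35),[24,32); WM=28
i=17 t=29 v=9: → [27,35),[24,32); WM=28
i=18 t=30 v=1: → [30,38),[27,35),[24,32); WM=28

[0,8)=13 [3,11)=23 [6,14)=23 [9,17)=31 [12,20)=28 [15,23)=19 [18,26)=12 [21,29)=12 [24,32)=21 [27,35)=18 [30,38)=1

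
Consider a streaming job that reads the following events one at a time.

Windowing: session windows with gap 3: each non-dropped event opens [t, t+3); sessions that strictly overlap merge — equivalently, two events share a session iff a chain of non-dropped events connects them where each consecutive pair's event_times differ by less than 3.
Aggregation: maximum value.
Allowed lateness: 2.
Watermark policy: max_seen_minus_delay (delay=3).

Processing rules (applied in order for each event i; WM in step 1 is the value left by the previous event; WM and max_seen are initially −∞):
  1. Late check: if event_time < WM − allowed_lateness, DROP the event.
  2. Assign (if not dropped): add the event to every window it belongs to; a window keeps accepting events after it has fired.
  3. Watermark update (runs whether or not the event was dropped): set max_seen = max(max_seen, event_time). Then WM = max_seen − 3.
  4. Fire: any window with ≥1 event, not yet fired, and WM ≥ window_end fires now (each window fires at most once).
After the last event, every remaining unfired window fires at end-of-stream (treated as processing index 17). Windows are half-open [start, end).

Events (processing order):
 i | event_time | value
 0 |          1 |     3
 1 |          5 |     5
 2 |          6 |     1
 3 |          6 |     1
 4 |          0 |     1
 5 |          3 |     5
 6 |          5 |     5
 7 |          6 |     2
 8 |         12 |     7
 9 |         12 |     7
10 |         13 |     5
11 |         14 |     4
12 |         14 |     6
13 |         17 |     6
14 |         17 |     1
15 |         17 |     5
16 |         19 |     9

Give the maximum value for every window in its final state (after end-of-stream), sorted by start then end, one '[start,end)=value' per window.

[1,9)=5 [12,17)=7 [17,22)=9

i=0 t=1 v=3: → [1,4); WM=-2
i=1 t=5 v=5: → [5,8); WM=2
i=2 t=6 v=1: → [5,9); WM=3
i=3 t=6 v=1: → [5,9); WM=3
i=4 t=0 v=1: DROP (t<3-2); WM=3
i=5 t=3 v=5: → [1,9); WM=3
i=6 t=5 v=5: → [1,9); WM=3
i=7 t=6 v=2: → [1,9); WM=3
i=8 t=12 v=7: → [12,15); WM=9
i=9 t=12 v=7: → [12,15); WM=9
i=10 t=13 v=5: → [12,16); WM=10
i=11 t=14 v=4: → [12,17); WM=11
i=12 t=14 v=6: → [12,17); WM=11
i=13 t=17 v=6: → [17,20); WM=14
i=14 t=17 v=1: → [17,20); WM=14
i=15 t=17 v=5: → [17,20); WM=14
i=16 t=19 v=9: → [17,22); WM=16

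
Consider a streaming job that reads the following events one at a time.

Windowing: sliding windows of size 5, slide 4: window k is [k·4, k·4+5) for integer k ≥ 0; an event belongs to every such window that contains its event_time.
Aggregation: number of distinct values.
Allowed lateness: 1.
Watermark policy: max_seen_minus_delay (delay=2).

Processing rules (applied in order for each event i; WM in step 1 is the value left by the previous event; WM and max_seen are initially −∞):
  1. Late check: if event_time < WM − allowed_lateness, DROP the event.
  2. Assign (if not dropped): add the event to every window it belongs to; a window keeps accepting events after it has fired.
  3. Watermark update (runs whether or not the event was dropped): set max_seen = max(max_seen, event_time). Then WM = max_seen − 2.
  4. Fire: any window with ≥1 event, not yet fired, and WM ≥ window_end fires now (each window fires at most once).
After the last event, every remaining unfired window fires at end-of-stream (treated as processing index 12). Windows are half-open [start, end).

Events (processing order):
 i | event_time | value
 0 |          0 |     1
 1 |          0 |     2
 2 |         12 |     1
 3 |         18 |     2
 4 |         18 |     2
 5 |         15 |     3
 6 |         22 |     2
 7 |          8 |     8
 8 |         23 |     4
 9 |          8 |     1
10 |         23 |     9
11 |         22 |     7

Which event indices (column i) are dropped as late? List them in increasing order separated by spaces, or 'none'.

i=0 t=0 v=1: → [0,5); WM=-2
i=1 t=0 v=2: → [0,5); WM=-2
i=2 t=12 v=1: → [12,17),[8,13); WM=10; [0,5) fires=2
i=3 t=18 v=2: → [16,21); WM=16; [8,13) fires=1
i=4 t=18 v=2: → [16,21); WM=16
i=5 t=15 v=3: → [12,17); WM=16
i=6 t=22 v=2: → [20,25); WM=20; [12,17) fires=2
i=7 t=8 v=8: DROP (t<20-1); WM=20
i=8 t=23 v=4: → [20,25); WM=21; [16,21) fires=1
i=9 t=8 v=1: DROP (t<21-1); WM=21
i=10 t=23 v=9: → [20,25); WM=21
i=11 t=22 v=7: → [20,25); WM=21

7 9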